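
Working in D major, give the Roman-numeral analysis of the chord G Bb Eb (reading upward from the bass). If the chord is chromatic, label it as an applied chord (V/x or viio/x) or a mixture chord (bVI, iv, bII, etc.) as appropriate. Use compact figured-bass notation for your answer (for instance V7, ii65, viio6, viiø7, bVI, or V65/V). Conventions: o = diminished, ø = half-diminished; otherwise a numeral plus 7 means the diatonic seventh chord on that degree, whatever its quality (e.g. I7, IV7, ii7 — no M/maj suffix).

bII6

Stacked in thirds the chord is Eb-G-Bb: a major triad on Eb.
Eb is the lowered second degree of D major (diatonic 2 would be E). This is the Neapolitan sixth — a major triad on the lowered second degree, here in its customary first inversion.
With G in the bass the chord is in first inversion, so the figured bass is 6.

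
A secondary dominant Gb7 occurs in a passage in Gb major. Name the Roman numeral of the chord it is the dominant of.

The chord is a dominant seventh chord on Gb.
A dominant resolves down a perfect fifth: Gb → Cb. In Gb major, Cb is scale degree 4, i.e. IV.

IV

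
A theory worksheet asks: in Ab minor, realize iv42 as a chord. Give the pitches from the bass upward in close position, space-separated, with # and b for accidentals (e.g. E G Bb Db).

Cb Db Fb Ab

The numeral's case and figure indicate a minor seventh chord. In Ab minor its root, the subdominant, is Db.
That chord is spelled Db-Fb-Ab-Cb.
The figured bass 42 indicates third inversion, placing the seventh (Cb) in the bass: Cb-Db-Fb-Ab.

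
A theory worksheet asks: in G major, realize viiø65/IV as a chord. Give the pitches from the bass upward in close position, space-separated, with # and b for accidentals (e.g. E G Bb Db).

D F A B

The slash marks an applied leading-tone chord: viio of IV. In G major, IV is C, so the leading tone to it is B, a half step below.
Building a half-diminished seventh chord on B gives B-D-F-A.
With the 65 figure the chord is in first inversion; from the bass D upward in close position it reads D-F-A-B.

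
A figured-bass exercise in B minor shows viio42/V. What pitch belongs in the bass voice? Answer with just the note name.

The applied chord viio42/V is rooted on E#: E#-G#-B-D.
The figure 42 means third inversion — the seventh is in the bass.

D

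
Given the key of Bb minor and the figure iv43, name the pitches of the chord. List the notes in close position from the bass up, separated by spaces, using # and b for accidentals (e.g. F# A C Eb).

Bb Db Eb Gb

In Bb minor, the subdominant is Eb, and the diatonic chord built there is a minor seventh chord.
Stacking thirds from Eb gives Eb-Gb-Bb-Db.
The figured bass 43 indicates second inversion, placing the fifth (Bb) in the bass: Bb-Db-Eb-Gb.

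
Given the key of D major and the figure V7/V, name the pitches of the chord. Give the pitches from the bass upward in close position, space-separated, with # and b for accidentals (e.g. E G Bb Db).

E G# B D

V7/V is a secondary dominant — the dominant seventh of V. V in D major is A, so the applied chord's root is E, a perfect fifth above.
Building a dominant seventh chord on E gives E-G#-B-D.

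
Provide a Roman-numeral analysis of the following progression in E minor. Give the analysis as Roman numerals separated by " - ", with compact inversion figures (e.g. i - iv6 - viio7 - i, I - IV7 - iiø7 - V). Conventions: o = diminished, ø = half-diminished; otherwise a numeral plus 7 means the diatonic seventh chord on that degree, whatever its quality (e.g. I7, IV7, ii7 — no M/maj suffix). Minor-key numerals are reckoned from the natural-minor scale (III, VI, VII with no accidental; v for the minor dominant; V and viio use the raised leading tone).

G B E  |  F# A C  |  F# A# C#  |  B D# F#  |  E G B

i6 - iio - V/V - V - i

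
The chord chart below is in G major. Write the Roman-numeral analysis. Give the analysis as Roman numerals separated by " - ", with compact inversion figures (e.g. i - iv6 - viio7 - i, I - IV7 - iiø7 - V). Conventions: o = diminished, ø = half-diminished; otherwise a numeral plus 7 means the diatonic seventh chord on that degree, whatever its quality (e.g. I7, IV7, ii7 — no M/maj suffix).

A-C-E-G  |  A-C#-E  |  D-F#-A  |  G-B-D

ii7 - V/V - V - I

A-C-E-G: root A is the supertonic; minor seventh chord there is ii7.
A-C#-E is the secondary dominant of V (major triad on A): V/V.
D-F#-A: major triad on D = scale degree 5 → V.
G-B-D: root G is the tonic; major triad there is I.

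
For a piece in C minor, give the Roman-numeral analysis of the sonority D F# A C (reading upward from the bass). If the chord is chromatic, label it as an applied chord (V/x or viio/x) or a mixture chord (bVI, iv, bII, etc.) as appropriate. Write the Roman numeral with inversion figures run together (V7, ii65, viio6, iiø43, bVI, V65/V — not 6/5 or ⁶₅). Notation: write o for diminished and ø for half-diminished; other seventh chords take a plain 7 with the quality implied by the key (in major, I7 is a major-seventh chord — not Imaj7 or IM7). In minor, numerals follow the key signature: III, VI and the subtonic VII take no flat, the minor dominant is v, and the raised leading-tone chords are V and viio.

V7/V

The pitches D-F#-A-C form a dominant seventh chord rooted on D.
D is not a diatonic chord root with this quality in C minor, but it lies a perfect fifth above G (V), so the chord functions as an applied dominant of V.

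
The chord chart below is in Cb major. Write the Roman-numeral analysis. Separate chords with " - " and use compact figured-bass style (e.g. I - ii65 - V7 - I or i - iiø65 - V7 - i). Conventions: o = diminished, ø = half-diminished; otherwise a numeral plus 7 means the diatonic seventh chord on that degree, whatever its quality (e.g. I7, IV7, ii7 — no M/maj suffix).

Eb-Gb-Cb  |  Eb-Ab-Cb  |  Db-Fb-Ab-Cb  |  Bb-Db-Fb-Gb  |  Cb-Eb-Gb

I6 - vi64 - ii7 - V65 - I

Eb-Gb-Cb: major triad on Cb = scale degree 1 → I6.
Eb-Ab-Cb: root Ab is the submediant; minor triad there is vi64.
Db-Fb-Ab-Cb has root Db, degree 2 in Cb major, so ii7.
Bb-Db-Fb-Gb: dominant seventh chord on Gb = scale degree 5 → V65.
Cb-Eb-Gb: root Cb is the tonic; major triad there is I.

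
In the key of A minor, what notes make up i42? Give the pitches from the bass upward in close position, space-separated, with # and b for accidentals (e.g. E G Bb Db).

In A minor, the tonic is A, and the diatonic chord built there is a minor seventh chord.
Stacking thirds from A gives A-C-E-G.
The figured bass 42 indicates third inversion, placing the seventh (G) in the bass: G-A-C-E.

G A C E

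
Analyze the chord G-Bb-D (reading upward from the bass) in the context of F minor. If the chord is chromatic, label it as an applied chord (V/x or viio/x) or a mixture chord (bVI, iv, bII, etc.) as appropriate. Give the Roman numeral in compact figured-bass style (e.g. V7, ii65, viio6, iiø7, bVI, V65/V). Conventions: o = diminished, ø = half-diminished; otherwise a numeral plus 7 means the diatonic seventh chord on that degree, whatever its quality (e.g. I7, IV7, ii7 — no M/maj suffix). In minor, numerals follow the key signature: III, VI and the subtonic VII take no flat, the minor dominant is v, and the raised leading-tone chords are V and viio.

The pitches G-Bb-D form a minor triad rooted on G.
G is the second degree of F minor. This is the minor supertonic, borrowed from the parallel major (the Dorian ii).

ii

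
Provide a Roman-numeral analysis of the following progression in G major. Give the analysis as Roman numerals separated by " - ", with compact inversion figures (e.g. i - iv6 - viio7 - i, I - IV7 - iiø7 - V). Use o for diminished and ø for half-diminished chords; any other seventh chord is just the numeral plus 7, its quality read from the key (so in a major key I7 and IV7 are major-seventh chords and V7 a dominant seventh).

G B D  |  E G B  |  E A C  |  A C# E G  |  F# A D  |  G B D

G-B-D has root G, degree 1 in G major, so I.
E-G-B: minor triad on E = scale degree 6 → vi.
E-A-C: minor triad on A = scale degree 2 → ii64.
A-C#-E-G: a dominant seventh chord on A, the applied dominant of V → V7/V.
F#-A-D: root D is the dominant; major triad there is V6.
G-B-D: major triad on G = scale degree 1 → I.

I - vi - ii64 - V7/V - V6 - I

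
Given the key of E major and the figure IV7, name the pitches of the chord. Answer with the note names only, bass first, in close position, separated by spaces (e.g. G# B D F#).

A C# E G#

The numeral's case and figure indicate a major seventh chord. In E major its root, the fourth degree, is A.
That chord is spelled A-C#-E-G#.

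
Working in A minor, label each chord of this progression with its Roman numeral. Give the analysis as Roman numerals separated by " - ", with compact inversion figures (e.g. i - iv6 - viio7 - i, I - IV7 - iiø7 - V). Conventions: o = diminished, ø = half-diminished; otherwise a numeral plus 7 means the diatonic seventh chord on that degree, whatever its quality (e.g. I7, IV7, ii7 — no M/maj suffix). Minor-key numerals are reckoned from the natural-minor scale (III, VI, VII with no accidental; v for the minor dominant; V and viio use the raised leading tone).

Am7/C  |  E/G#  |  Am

i65 - V6 - i

Am7/C has root A, degree 1 in A minor, so i65.
E/G#: major triad on E = scale degree 5 → V6.
Am: minor triad on A = scale degree 1 → i.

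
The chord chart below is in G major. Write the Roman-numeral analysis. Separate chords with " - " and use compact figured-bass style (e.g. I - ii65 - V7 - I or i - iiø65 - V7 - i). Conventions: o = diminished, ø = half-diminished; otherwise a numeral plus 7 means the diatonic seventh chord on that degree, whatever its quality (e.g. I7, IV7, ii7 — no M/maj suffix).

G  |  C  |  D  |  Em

G has root G, degree 1 in G major, so I.
C: major triad on C = scale degree 4 → IV.
D has root D, degree 5 in G major, so V.
Em has root E, degree 6 in G major, so vi.

I - IV - V - vi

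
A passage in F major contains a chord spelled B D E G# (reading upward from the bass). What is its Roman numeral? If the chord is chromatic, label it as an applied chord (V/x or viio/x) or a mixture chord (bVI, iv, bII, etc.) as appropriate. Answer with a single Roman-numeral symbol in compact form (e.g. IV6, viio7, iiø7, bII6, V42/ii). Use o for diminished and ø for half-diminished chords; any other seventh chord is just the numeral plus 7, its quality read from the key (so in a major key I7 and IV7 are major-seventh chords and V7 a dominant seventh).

The pitches E-G#-B-D form a dominant seventh chord rooted on E.
E is not a diatonic chord root with this quality in F major, but it lies a perfect fifth above A (iii), so the chord functions as an applied dominant of iii.
With B in the bass the chord is in second inversion, so the figured bass is 43.

V43/iii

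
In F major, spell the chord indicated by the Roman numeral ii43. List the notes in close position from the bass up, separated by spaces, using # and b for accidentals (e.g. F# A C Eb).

D F G Bb

In F major, scale degree 2 is G, and the diatonic chord built there is a minor seventh chord.
That chord is spelled G-Bb-D-F.
With the 43 figure the chord is in second inversion; from the bass D upward in close position it reads D-F-G-Bb.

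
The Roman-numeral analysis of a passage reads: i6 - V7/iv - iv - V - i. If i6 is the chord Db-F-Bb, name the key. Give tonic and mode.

Bb minor

The anchor chord is a minor triad on Bb, labeled i6.
If Bb is scale degree 1 and the mode makes that degree carry a minor triad, the tonic is Bb and the mode is minor.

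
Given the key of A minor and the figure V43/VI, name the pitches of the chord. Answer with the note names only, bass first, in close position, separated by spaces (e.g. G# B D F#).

G Bb C E

V43/VI is a secondary dominant — the dominant seventh of VI. VI in A minor is F, so the applied chord's root is C, a perfect fifth above.
Building a dominant seventh chord on C gives C-E-G-Bb.
With the 43 figure the chord is in second inversion; from the bass G upward in close position it reads G-Bb-C-E.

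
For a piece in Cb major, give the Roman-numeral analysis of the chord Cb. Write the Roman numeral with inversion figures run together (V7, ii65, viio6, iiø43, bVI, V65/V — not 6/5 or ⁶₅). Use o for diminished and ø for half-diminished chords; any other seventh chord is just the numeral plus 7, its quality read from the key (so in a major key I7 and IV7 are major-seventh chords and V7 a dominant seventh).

I

The pitches Cb-Eb-Gb form a major triad rooted on Cb.
In Cb major, Cb is the tonic; the diatonic major triad there is I.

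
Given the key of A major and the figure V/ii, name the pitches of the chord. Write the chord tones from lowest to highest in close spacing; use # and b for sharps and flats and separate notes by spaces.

F# A# C#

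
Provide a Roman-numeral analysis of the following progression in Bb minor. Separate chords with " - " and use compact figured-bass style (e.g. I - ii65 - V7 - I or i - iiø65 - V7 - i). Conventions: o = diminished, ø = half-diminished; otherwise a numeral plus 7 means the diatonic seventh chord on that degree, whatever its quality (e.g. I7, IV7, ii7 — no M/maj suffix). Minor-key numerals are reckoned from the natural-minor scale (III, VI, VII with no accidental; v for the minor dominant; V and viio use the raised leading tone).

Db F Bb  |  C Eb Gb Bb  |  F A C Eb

i6 - iiø7 - V7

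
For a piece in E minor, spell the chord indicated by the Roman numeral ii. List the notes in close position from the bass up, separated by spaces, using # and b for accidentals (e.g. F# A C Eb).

F# A C#

Scale degree 2 in E minor is F#; here the chord built on it is altered to a minor triad. ii is the minor supertonic, borrowed from the parallel major (the Dorian ii).
So the chord is F#-A-C#, a minor triad.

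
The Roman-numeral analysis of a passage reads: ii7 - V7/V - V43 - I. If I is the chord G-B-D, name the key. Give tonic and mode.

G major

The chord G is a major triad rooted on G; its label is I.
If G is scale degree 1 and the mode makes that degree carry a major triad, the tonic is G and the mode is major.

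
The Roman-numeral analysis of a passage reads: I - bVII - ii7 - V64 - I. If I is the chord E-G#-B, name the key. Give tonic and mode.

E major

The chord E is a major triad rooted on E; its label is I.
If E is scale degree 1 and the mode makes that degree carry a major triad, the tonic is E and the mode is major.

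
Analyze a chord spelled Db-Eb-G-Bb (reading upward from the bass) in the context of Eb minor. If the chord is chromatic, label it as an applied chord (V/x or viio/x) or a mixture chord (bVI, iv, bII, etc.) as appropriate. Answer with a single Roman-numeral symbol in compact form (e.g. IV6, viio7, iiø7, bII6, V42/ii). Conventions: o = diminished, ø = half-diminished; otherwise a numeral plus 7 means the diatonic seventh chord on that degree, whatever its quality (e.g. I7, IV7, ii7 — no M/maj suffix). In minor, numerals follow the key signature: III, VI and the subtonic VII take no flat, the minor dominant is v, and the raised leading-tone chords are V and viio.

V42/iv

Stacked in thirds the chord is Eb-G-Bb-Db: a dominant seventh chord on Eb.
Eb is not a diatonic chord root with this quality in Eb minor, but it lies a perfect fifth above Ab (iv), so the chord functions as an applied dominant of iv.
With Db in the bass the chord is in third inversion, so the figured bass is 42.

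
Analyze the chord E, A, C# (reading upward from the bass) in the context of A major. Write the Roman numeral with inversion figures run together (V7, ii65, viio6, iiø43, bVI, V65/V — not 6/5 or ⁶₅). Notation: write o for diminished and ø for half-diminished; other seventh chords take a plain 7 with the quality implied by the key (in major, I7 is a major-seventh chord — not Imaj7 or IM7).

I64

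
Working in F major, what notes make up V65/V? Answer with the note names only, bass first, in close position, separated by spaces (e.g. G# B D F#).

The slash means an applied dominant: we want the dominant of V. In F major, V is C major, and its dominant is built on G.
Building a dominant seventh chord on G gives G-B-D-F.
With the 65 figure the chord is in first inversion; from the bass B upward in close position it reads B-D-F-G.

B D F G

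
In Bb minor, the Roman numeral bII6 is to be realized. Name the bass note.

Eb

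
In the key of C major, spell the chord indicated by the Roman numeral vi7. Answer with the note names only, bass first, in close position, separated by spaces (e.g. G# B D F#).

A C E G

The numeral's case and figure indicate a minor seventh chord. In C major its root, scale degree 6, is A.
That chord is spelled A-C-E-G.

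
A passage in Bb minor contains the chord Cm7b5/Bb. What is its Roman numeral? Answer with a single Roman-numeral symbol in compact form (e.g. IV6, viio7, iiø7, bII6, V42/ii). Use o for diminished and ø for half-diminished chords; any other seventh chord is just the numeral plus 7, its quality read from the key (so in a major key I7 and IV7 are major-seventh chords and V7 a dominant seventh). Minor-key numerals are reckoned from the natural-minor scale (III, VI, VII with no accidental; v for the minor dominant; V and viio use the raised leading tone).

The pitches C-Eb-Gb-Bb form a half-diminished seventh chord rooted on C.
In Bb minor, C is the supertonic; the diatonic half-diminished seventh chord there is iiø7.
With Bb in the bass the chord is in third inversion, so the figured bass is 42.

iiø42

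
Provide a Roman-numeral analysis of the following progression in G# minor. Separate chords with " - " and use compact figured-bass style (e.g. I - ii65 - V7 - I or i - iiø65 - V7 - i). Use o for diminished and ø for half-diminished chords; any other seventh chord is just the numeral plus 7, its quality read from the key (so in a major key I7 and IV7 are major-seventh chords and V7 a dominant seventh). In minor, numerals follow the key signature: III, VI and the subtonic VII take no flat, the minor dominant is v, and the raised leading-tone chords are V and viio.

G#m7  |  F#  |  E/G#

G#m7: minor seventh chord on G# = scale degree 1 → i7.
F#: major triad on F# = scale degree 7 → VII.
E/G#: major triad on E = scale degree 6 → VI6.

i7 - VII - VI6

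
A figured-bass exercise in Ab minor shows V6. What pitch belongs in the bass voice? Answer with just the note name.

V in Ab minor has root Eb; the chord is Eb-G-Bb.
The figure 6 means first inversion — the third is in the bass.

G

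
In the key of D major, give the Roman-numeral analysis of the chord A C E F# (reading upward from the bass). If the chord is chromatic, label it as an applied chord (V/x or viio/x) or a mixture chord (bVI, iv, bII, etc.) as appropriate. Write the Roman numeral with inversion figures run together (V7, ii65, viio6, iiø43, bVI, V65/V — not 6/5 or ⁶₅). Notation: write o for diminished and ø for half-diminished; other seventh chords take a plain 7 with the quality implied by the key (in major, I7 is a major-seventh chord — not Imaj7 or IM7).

Stacked in thirds the chord is F#-A-C-E: a half-diminished seventh chord on F#.
F# sits a half step below G (IV in D major); a diminished chord there is the applied leading-tone chord of IV.
With A in the bass the chord is in first inversion, so the figured bass is 65.

viiø65/IV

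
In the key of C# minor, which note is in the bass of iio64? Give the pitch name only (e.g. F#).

iio in C# minor has root D#; the chord is D#-F#-A.
The figure 64 means second inversion — the fifth is in the bass.

A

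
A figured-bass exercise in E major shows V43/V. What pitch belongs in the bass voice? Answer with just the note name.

C#

The applied chord V43/V is rooted on F#: F#-A#-C#-E.
The figure 43 means second inversion — the fifth is in the bass.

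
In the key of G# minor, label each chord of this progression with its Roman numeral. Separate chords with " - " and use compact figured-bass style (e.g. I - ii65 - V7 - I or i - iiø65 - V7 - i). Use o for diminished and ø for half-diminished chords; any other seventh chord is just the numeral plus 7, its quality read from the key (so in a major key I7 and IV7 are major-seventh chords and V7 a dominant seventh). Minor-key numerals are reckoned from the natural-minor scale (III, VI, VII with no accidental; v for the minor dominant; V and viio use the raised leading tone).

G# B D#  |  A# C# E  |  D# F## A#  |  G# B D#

i - iio - V - i

G#-B-D#: minor triad on G# = scale degree 1 → i.
A#-C#-E: root A# is the supertonic; diminished triad there is iio.
D#-F##-A#: major triad on D# = scale degree 5 → V.
G#-B-D#: root G# is the tonic; minor triad there is i.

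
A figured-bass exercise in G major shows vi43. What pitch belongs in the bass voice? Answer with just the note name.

vi in G major has root E; the chord is E-G-B-D.
The figure 43 means second inversion — the fifth is in the bass.

B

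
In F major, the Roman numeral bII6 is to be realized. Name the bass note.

bII in F major has root Gb; the chord is Gb-Bb-Db.
The figure 6 means first inversion — the third is in the bass.

Bb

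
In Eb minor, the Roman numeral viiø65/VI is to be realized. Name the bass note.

Db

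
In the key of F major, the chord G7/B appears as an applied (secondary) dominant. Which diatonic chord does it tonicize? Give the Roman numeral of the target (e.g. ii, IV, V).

V

The chord is a dominant seventh chord on G.
A dominant resolves down a perfect fifth: G → C. In F major, C is scale degree 5, i.e. V.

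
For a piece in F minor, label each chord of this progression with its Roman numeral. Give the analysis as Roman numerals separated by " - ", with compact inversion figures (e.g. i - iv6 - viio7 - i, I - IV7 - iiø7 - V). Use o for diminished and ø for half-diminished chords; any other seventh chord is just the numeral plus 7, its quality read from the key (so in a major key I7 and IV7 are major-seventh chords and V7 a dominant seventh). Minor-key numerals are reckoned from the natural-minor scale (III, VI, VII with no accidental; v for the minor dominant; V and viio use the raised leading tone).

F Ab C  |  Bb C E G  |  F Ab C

i - V42 - i

F-Ab-C: root F is the tonic; minor triad there is i.
Bb-C-E-G has root C, degree 5 in F minor, so V42.
F-Ab-C has root F, degree 1 in F minor, so i.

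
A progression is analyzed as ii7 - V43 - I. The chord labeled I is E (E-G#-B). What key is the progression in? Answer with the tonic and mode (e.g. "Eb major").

I is given as E-G#-B — a major triad with root E.
If E is scale degree 1 and the mode makes that degree carry a major triad, the tonic is E and the mode is major.

E major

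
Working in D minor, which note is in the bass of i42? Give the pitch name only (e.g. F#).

i in D minor has root D; the chord is D-F-A-C.
The figure 42 means third inversion — the seventh is in the bass.

C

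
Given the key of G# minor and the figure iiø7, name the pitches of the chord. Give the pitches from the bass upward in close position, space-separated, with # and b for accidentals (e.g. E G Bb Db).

In G# minor, the second degree is A#, and the diatonic chord built there is a half-diminished seventh chord.
That chord is spelled A#-C#-E-G#.

A# C# E G#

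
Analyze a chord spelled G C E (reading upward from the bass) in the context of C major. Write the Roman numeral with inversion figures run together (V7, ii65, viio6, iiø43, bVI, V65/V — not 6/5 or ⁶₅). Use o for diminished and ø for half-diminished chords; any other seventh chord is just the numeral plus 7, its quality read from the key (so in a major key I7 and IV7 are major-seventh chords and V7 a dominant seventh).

Stacked in thirds the chord is C-E-G: a major triad on C.
In C major, C is the tonic; the diatonic major triad there is I.
With G in the bass the chord is in second inversion, so the figured bass is 64.

I64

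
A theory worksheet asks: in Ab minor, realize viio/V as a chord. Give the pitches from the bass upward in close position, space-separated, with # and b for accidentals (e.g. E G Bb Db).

D F Ab

viio/V is a secondary leading-tone chord. The target V is Eb in Ab minor; the applied chord is rooted a semitone below, on D.
Building a diminished triad on D gives D-F-Ab.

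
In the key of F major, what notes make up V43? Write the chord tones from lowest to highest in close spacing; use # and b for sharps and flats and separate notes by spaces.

The numeral's case and figure indicate a dominant seventh chord. In F major its root, the fifth degree, is C.
That chord is spelled C-E-G-Bb.
With the 43 figure the chord is in second inversion; from the bass G upward in close position it reads G-Bb-C-E.

G Bb C E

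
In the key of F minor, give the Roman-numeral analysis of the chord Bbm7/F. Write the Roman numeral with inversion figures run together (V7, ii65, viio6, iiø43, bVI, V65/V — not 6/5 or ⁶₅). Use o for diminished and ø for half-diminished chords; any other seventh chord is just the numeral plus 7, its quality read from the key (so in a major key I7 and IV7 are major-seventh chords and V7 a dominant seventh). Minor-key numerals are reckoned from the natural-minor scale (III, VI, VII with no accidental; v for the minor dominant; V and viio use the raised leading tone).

Stacked in thirds the chord is Bb-Db-F-Ab: a minor seventh chord on Bb.
Bb is scale degree 4 in F minor, and a minor seventh chord on that degree is written iv7.
With F in the bass the chord is in second inversion, so the figured bass is 43.

iv43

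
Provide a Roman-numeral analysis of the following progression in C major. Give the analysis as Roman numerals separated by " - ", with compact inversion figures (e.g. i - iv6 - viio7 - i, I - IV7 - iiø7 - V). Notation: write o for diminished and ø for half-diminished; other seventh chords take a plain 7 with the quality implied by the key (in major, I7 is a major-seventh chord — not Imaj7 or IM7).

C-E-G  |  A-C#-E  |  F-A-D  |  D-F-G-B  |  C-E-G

I - V/ii - ii6 - V43 - I

C-E-G: major triad on C = scale degree 1 → I.
A-C#-E is the secondary dominant of ii (major triad on A): V/ii.
F-A-D has root D, degree 2 in C major, so ii6.
D-F-G-B: root G is the dominant; dominant seventh chord there is V43.
C-E-G has root C, degree 1 in C major, so I.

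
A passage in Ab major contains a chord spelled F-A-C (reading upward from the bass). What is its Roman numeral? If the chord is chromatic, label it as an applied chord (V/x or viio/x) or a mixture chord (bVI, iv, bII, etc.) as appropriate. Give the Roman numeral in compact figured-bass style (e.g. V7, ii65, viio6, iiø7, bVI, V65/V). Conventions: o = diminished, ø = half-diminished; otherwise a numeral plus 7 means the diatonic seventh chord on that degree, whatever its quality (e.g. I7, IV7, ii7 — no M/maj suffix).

V/ii

Stacked in thirds the chord is F-A-C: a major triad on F.
F is not a diatonic chord root with this quality in Ab major, but it lies a perfect fifth above Bb (ii), so the chord functions as an applied dominant of ii.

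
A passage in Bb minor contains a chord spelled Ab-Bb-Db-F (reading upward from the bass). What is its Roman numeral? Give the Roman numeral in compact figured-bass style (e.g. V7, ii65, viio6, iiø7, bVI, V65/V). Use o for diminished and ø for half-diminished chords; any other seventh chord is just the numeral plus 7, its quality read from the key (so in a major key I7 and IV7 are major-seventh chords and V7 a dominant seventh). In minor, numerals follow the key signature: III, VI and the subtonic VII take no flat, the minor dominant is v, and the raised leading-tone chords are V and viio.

Stacked in thirds the chord is Bb-Db-F-Ab: a minor seventh chord on Bb.
In Bb minor, Bb is the tonic; the diatonic minor seventh chord there is i7.
With Ab in the bass the chord is in third inversion, so the figured bass is 42.

i42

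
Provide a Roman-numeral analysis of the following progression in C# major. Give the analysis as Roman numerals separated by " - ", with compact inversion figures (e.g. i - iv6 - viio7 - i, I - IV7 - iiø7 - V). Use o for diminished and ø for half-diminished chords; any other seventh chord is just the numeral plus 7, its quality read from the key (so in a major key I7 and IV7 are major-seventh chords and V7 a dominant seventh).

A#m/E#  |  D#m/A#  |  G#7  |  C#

vi64 - ii64 - V7 - I

A#m/E#: root A# is the submediant; minor triad there is vi64.
D#m/A#: root D# is the supertonic; minor triad there is ii64.
G#7: root G# is the dominant; dominant seventh chord there is V7.
C#: root C# is the tonic; major triad there is I.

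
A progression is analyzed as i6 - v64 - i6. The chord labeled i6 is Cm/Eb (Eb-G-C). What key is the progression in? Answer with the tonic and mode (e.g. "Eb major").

C minor

i6 is given as Eb-G-C — a minor triad with root C.
If C is scale degree 1 and the mode makes that degree carry a minor triad, the tonic is C and the mode is minor.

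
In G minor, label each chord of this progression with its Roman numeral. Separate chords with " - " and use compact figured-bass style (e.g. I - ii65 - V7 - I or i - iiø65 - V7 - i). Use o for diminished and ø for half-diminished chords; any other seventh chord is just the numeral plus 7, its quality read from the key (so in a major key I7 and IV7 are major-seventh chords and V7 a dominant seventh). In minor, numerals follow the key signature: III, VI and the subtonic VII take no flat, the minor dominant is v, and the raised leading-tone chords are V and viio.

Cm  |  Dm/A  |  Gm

iv - v64 - i

Cm: root C is the subdominant; minor triad there is iv.
Dm/A: minor triad on D = scale degree 5 → v64.
Gm: minor triad on G = scale degree 1 → i.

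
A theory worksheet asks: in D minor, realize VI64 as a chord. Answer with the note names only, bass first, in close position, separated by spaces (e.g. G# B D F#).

F Bb D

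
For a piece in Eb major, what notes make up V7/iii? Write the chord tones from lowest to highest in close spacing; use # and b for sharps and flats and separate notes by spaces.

The slash means an applied dominant: we want the dominant of iii. In Eb major, iii is G minor, and its dominant is built on D.
Building a dominant seventh chord on D gives D-F#-A-C.

D F# A C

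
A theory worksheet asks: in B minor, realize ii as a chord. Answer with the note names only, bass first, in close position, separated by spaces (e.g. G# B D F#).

ii is the minor supertonic, borrowed from the parallel major (the Dorian ii). In B minor that root is C#.
So the chord is C#-E-G#.

C# E G#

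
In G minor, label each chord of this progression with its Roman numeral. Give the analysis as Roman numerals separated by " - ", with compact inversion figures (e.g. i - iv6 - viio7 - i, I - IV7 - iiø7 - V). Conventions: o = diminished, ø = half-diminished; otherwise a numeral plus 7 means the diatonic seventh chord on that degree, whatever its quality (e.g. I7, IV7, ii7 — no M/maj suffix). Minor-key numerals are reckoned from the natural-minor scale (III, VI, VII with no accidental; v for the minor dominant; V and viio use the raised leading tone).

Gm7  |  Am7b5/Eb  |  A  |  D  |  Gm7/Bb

i7 - iiø43 - V/V - V - i65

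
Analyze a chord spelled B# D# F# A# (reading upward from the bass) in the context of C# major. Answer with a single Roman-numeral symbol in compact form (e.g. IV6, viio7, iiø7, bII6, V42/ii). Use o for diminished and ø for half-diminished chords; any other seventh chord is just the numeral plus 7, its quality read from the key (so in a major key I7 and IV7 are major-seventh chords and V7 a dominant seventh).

viiø7

The pitches B#-D#-F#-A# form a half-diminished seventh chord rooted on B#.
B# is scale degree 7 in C# major, and a half-diminished seventh chord on that degree is written viiø7.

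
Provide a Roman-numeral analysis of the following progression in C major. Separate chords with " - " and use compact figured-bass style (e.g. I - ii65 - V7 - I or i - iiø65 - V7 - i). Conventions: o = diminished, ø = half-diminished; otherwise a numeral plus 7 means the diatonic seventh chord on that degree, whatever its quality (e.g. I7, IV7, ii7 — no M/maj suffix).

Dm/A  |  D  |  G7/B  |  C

ii64 - V/V - V65 - I

Dm/A: root D is the supertonic; minor triad there is ii64.
D is the secondary dominant of V (major triad on D): V/V.
G7/B: dominant seventh chord on G = scale degree 5 → V65.
C has root C, degree 1 in C major, so I.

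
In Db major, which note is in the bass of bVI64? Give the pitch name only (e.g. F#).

bVI in Db major has root Bbb; the chord is Bbb-Db-Fb.
The figure 64 means second inversion — the fifth is in the bass.

Fb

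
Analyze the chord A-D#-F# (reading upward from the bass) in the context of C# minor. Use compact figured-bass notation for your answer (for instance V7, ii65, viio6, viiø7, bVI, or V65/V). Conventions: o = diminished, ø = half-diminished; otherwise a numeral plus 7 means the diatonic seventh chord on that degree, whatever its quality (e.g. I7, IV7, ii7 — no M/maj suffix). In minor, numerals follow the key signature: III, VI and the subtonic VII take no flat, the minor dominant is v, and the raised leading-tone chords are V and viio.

Stacked in thirds the chord is D#-F#-A: a diminished triad on D#.
D# is scale degree 2 in C# minor, and a diminished triad on that degree is written iio.
With A in the bass the chord is in second inversion, so the figured bass is 64.

iio64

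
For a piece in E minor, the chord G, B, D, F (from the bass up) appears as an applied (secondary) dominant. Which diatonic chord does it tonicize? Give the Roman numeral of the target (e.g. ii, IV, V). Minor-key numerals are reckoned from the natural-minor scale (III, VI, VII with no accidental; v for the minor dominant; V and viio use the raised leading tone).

VI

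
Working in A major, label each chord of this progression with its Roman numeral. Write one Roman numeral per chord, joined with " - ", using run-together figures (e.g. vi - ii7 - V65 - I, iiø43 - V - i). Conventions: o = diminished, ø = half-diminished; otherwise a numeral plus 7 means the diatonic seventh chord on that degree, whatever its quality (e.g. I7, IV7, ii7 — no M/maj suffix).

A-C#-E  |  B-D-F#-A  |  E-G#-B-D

A-C#-E has root A, degree 1 in A major, so I.
B-D-F#-A: root B is the supertonic; minor seventh chord there is ii7.
E-G#-B-D: root E is the dominant; dominant seventh chord there is V7.

I - ii7 - V7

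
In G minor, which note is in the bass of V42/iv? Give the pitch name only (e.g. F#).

F

The applied chord V42/iv is rooted on G: G-B-D-F.
The figure 42 means third inversion — the seventh is in the bass.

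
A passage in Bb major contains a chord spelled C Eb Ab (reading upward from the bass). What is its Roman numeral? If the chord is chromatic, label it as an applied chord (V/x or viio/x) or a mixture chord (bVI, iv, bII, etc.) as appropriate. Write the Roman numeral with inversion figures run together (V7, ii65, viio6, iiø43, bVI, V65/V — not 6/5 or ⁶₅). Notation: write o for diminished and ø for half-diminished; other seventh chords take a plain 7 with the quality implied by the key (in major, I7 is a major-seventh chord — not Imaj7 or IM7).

bVII6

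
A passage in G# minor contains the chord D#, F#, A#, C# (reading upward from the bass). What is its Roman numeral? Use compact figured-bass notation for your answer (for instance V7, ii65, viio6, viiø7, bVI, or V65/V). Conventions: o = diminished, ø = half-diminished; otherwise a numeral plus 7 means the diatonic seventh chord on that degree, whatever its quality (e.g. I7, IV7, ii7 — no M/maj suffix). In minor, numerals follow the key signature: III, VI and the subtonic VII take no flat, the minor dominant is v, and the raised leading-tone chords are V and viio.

Stacked in thirds the chord is D#-F#-A#-C#: a minor seventh chord on D#.
D# is scale degree 5 in G# minor, and a minor seventh chord on that degree is written v7.

v7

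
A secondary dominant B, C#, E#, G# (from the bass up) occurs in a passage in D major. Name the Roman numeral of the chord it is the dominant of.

The chord is a dominant seventh chord on C#.
A dominant resolves down a perfect fifth: C# → F#. In D major, F# is scale degree 3, i.e. iii.

iii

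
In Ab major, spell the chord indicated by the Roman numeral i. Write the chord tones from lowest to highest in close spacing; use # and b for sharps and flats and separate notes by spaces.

Ab Cb Eb

Scale degree 1 in Ab major is Ab; here the chord built on it is altered to a minor triad. i is the minor tonic, borrowed from the parallel minor.
So the chord is Ab-Cb-Eb, a minor triad.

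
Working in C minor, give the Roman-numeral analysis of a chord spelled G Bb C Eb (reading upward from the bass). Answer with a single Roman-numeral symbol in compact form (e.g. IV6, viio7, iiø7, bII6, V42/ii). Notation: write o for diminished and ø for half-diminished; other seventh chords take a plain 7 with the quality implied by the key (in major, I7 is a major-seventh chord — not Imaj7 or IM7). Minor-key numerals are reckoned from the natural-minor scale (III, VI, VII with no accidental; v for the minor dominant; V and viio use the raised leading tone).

i43

The pitches C-Eb-G-Bb form a minor seventh chord rooted on C.
C is scale degree 1 in C minor, and a minor seventh chord on that degree is written i7.
With G in the bass the chord is in second inversion, so the figured bass is 43.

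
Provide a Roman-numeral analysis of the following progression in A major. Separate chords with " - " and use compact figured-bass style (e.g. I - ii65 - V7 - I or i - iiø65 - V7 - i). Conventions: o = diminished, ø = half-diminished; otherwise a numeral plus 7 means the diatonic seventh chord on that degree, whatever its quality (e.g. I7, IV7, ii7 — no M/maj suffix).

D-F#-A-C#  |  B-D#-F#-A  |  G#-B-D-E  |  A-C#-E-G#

D-F#-A-C#: major seventh chord on D = scale degree 4 → IV7.
B-D#-F#-A is the secondary dominant of V (dominant seventh chord on B): V7/V.
G#-B-D-E has root E, degree 5 in A major, so V65.
A-C#-E-G#: root A is the tonic; major seventh chord there is I7.

IV7 - V7/V - V65 - I7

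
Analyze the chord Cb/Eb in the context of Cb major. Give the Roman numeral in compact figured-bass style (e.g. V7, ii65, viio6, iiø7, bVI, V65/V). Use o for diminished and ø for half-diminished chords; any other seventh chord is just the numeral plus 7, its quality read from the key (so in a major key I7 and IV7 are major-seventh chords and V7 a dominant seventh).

I6

Stacked in thirds the chord is Cb-Eb-Gb: a major triad on Cb.
Cb is scale degree 1 in Cb major, and a major triad on that degree is written I.
With Eb in the bass the chord is in first inversion, so the figured bass is 6.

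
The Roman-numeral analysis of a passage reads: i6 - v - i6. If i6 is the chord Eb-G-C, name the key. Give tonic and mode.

The chord Cm/Eb is a minor triad rooted on C; its label is i6.
If C is scale degree 1 and the mode makes that degree carry a minor triad, the tonic is C and the mode is minor.

C minor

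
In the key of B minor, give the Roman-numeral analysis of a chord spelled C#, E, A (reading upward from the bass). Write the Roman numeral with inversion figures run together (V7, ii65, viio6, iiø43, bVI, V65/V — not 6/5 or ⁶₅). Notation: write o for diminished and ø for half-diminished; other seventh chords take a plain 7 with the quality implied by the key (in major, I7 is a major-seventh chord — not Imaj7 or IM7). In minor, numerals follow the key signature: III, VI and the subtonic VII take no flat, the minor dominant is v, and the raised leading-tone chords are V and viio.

VII6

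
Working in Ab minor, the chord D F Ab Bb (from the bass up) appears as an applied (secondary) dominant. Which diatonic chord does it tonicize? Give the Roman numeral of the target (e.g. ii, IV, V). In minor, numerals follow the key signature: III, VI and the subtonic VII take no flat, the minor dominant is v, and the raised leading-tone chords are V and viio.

V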